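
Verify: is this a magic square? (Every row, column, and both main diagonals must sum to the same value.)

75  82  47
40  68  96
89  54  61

Row 1: 75 + 82 + 47 = 204.
Row 2: 40 + 68 + 96 = 204.
Row 3: 89 + 54 + 61 = 204.
Column 1: 75 + 40 + 89 = 204.
Column 2: 82 + 68 + 54 = 204.
Column 3: 47 + 96 + 61 = 204.
Main diagonal: 75 + 68 + 61 = 204.
Anti-diagonal: 47 + 68 + 89 = 204.
All lines sum to 204.

Yes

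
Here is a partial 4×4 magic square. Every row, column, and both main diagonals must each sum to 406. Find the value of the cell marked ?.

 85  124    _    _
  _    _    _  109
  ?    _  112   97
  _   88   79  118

From row 4, 406 − (88 + 79 + 118) gives (4,1) = 121.
The remaining cell in column 4 is (1,4) = 406 − 324 = 82.
From main diagonal, 406 − (85 + 112 + 118) gives (2,2) = 91.
Using row 1: 85 + 124 + 82 + ? → (1,3) = 406 − 291 = 115.
From column 2, 406 − (124 + 91 + 88) gives (3,2) = 103.
The remaining cell in column 3 is (2,3) = 406 − 306 = 100.
The remaining cell in row 2 is (2,1) = 406 − 300 = 106.
From row 3, 406 − (103 + 112 + 97) gives (3,1) = 94.

94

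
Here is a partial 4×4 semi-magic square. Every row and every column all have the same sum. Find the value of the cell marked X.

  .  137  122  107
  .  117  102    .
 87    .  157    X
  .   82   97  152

Column 3 is complete and sums to 478; that is the magic constant.
Row 1 must total 478; the given cells sum to 366, so (1,1) = 112.
Row 4 needs 478; the known cells sum to 331, so (4,1) = 147.
Column 1 must total 478; the given cells sum to 346, so (2,1) = 132.
Using column 2: 137 + 117 + 82 + ? → (3,2) = 478 − 336 = 142.
Row 2 must total 478; the given cells sum to 351, so (2,4) = 127.
Row 3 must total 478; the given cells sum to 386, so (3,4) = 92.

92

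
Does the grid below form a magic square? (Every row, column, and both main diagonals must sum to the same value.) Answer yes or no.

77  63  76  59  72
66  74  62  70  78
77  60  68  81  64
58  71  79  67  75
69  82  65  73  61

No — anti-diagonal sums to 350 but main diagonal sums to 347.

Row 1: 77 + 63 + 76 + 59 + 72 = 347.
Row 2: 66 + 74 + 62 + 70 + 78 = 350.
Row 3: 77 + 60 + 68 + 81 + 64 = 350.
Row 4: 58 + 71 + 79 + 67 + 75 = 350.
Row 5: 69 + 82 + 65 + 73 + 61 = 350.
Column 1: 77 + 66 + 77 + 58 + 69 = 347.
Column 2: 63 + 74 + 60 + 71 + 82 = 350.
Column 3: 76 + 62 + 68 + 79 + 65 = 350.
Column 4: 59 + 70 + 81 + 67 + 73 = 350.
Column 5: 72 + 78 + 64 + 75 + 61 = 350.
Main diagonal: 77 + 74 + 68 + 67 + 61 = 347.
Anti-diagonal: 72 + 70 + 68 + 71 + 69 = 350.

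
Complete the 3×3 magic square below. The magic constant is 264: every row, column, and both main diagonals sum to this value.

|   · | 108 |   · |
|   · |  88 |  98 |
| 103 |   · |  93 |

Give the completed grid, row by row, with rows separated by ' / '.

From row 2, 264 − (88 + 98) gives (2,1) = 78.
The remaining cell in row 3 is (3,2) = 264 − 196 = 68.
Column 1 needs 264; the known cells sum to 181, so (1,1) = 83.
Using column 3: 98 + 93 + ? → (1,3) = 264 − 191 = 73.

83 108 73 / 78 88 98 / 103 68 93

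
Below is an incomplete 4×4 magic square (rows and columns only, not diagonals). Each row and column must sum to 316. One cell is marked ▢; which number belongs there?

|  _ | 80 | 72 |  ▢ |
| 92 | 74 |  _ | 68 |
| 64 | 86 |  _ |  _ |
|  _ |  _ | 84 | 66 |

94

From row 2, 316 − (92 + 74 + 68) gives (2,3) = 82.
Column 2 needs 316; the known cells sum to 240, so (4,2) = 76.
Column 3 needs 316; the known cells sum to 238, so (3,3) = 78.
The remaining cell in row 3 is (3,4) = 316 − 228 = 88.
From row 4, 316 − (76 + 84 + 66) gives (4,1) = 90.
Column 1 must total 316; the given cells sum to 246, so (1,1) = 70.
Column 4: 68 + 88 + 66 + ? = 316, so (1,4) = 94.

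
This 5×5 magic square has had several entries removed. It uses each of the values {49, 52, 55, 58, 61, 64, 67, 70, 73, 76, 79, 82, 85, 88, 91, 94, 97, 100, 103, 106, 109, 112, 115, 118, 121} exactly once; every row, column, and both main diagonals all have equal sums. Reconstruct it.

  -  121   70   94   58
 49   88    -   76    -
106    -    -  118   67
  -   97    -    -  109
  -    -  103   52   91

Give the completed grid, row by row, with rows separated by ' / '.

The 25 entries sum to 2125, so each line sums to 2125/5 = 425.
Row 1 must total 425; the given cells sum to 343, so (1,1) = 82.
The remaining cell in column 4 is (4,4) = 425 − 340 = 85.
Column 5 needs 425; the known cells sum to 325, so (2,5) = 100.
Using main diagonal: 82 + 88 + 85 + 91 + ? → (3,3) = 425 − 346 = 79.
Anti-diagonal needs 425; the known cells sum to 310, so (5,1) = 115.
Row 2: 49 + 88 + 76 + 100 + ? = 425, so (2,3) = 112.
From row 3, 425 − (106 + 79 + 118 + 67) gives (3,2) = 55.
From row 5, 425 − (115 + 103 + 52 + 91) gives (5,2) = 64.
Column 1 needs 425; the known cells sum to 352, so (4,1) = 73.
Column 3 needs 425; the known cells sum to 364, so (4,3) = 61.

82 121 70 94 58 / 49 88 112 76 100 / 106 55 79 118 67 / 73 97 61 85 109 / 115 64 103 52 91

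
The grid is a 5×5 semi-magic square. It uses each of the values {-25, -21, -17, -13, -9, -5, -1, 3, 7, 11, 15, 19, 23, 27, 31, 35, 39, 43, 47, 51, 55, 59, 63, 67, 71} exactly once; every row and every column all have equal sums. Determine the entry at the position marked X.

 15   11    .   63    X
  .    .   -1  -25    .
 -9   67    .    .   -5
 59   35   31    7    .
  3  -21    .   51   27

39

The 25 entries sum to 575, so each line sums to 575/5 = 115.
Using row 4: 59 + 35 + 31 + 7 + ? → (4,5) = 115 − 132 = -17.
From row 5, 115 − (3 + (-21) + 51 + 27) gives (5,3) = 55.
From column 1, 115 − (15 + (-9) + 59 + 3) gives (2,1) = 47.
Column 2 needs 115; the known cells sum to 92, so (2,2) = 23.
Column 4 must total 115; the given cells sum to 96, so (3,4) = 19.
The remaining cell in row 2 is (2,5) = 115 − 44 = 71.
From row 3, 115 − (-9 + 67 + 19 + (-5)) gives (3,3) = 43.
Column 3: -1 + 43 + 31 + 55 + ? = 115, so (1,3) = -13.
Column 5 must total 115; the given cells sum to 76, so (1,5) = 39.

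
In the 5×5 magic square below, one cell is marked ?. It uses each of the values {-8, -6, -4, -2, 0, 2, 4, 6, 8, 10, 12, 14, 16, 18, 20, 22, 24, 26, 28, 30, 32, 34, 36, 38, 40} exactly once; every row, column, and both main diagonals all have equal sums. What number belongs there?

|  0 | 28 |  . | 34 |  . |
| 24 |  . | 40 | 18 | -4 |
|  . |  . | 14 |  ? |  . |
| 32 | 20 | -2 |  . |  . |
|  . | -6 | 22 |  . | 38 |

The 25 entries sum to 400, so each line sums to 400/5 = 80.
Row 2: 24 + 40 + 18 + (-4) + ? = 80, so (2,2) = 2.
Column 2 needs 80; the known cells sum to 44, so (3,2) = 36.
Column 3: 40 + 14 + (-2) + 22 + ? = 80, so (1,3) = 6.
Main diagonal: 0 + 2 + 14 + 38 + ? = 80, so (4,4) = 26.
Using row 1: 0 + 28 + 6 + 34 + ? → (1,5) = 80 − 68 = 12.
Row 4 needs 80; the known cells sum to 76, so (4,5) = 4.
Column 5 must total 80; the given cells sum to 50, so (3,5) = 30.
Anti-diagonal must total 80; the given cells sum to 64, so (5,1) = 16.
Row 5: 16 + (-6) + 22 + 38 + ? = 80, so (5,4) = 10.
Column 1: 0 + 24 + 32 + 16 + ? = 80, so (3,1) = 8.
Column 4 must total 80; the given cells sum to 88, so (3,4) = -8.

-8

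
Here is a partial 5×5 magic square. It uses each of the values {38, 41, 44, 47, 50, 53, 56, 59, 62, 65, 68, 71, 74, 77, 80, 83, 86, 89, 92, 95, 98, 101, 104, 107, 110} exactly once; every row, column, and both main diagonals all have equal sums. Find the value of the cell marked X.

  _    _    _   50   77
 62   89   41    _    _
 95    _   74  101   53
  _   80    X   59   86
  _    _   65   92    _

107

The 25 entries sum to 1850, so each line sums to 1850/5 = 370.
Row 3 needs 370; the known cells sum to 323, so (3,2) = 47.
Using column 4: 50 + 101 + 59 + 92 + ? → (2,4) = 370 − 302 = 68.
Anti-diagonal: 77 + 68 + 74 + 80 + ? = 370, so (5,1) = 71.
The remaining cell in row 2 is (2,5) = 370 − 260 = 110.
Using column 5: 77 + 110 + 53 + 86 + ? → (5,5) = 370 − 326 = 44.
Using main diagonal: 89 + 74 + 59 + 44 + ? → (1,1) = 370 − 266 = 104.
Row 5 needs 370; the known cells sum to 272, so (5,2) = 98.
From column 1, 370 − (104 + 62 + 95 + 71) gives (4,1) = 38.
Column 2 needs 370; the known cells sum to 314, so (1,2) = 56.
The remaining cell in row 1 is (1,3) = 370 − 287 = 83.
From row 4, 370 − (38 + 80 + 59 + 86) gives (4,3) = 107.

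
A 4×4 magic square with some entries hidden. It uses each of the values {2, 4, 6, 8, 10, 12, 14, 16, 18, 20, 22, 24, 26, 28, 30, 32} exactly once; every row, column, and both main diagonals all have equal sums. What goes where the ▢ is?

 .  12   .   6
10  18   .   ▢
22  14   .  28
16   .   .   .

8

The 16 entries sum to 272, so each line sums to 272/4 = 68.
The remaining cell in row 3 is (3,3) = 68 − 64 = 4.
From column 1, 68 − (10 + 22 + 16) gives (1,1) = 20.
The remaining cell in column 2 is (4,2) = 68 − 44 = 24.
Main diagonal must total 68; the given cells sum to 42, so (4,4) = 26.
Using anti-diagonal: 6 + 14 + 16 + ? → (2,3) = 68 − 36 = 32.
Row 1: 20 + 12 + 6 + ? = 68, so (1,3) = 30.
Using row 2: 10 + 18 + 32 + ? → (2,4) = 68 − 60 = 8.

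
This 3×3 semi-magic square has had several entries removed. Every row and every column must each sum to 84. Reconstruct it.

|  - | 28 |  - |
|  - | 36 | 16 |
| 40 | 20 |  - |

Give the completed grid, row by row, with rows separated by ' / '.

Using row 2: 36 + 16 + ? → (2,1) = 84 − 52 = 32.
The remaining cell in row 3 is (3,3) = 84 − 60 = 24.
Using column 1: 32 + 40 + ? → (1,1) = 84 − 72 = 12.
Column 3: 16 + 24 + ? = 84, so (1,3) = 44.

12 28 44 / 32 36 16 / 40 20 24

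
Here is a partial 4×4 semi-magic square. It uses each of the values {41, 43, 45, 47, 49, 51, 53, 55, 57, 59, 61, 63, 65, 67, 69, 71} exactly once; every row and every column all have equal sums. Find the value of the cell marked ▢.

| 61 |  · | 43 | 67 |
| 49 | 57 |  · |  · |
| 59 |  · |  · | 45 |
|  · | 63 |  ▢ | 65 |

The 16 entries sum to 896, so each line sums to 896/4 = 224.
From row 1, 224 − (61 + 43 + 67) gives (1,2) = 53.
The remaining cell in column 1 is (4,1) = 224 − 169 = 55.
From column 2, 224 − (53 + 57 + 63) gives (3,2) = 51.
Using column 4: 67 + 45 + 65 + ? → (2,4) = 224 − 177 = 47.
Row 2 must total 224; the given cells sum to 153, so (2,3) = 71.
From row 3, 224 − (59 + 51 + 45) gives (3,3) = 69.
Row 4: 55 + 63 + 65 + ? = 224, so (4,3) = 41.

41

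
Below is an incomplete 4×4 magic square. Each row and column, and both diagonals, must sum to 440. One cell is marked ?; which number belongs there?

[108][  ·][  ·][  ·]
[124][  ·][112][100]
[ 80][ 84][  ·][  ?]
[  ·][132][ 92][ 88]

136

Row 2: 124 + 112 + 100 + ? = 440, so (2,2) = 104.
Using row 4: 132 + 92 + 88 + ? → (4,1) = 440 − 312 = 128.
Column 2 must total 440; the given cells sum to 320, so (1,2) = 120.
Main diagonal must total 440; the given cells sum to 300, so (3,3) = 140.
The remaining cell in anti-diagonal is (1,4) = 440 − 324 = 116.
Using row 1: 108 + 120 + 116 + ? → (1,3) = 440 − 344 = 96.
Row 3 must total 440; the given cells sum to 304, so (3,4) = 136.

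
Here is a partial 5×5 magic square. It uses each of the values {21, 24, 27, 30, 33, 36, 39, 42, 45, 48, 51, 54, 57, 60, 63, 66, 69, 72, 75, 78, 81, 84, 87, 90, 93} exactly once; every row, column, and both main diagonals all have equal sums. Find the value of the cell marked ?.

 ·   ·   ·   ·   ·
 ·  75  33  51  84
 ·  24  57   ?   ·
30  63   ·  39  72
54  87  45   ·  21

90

The 25 entries sum to 1425, so each line sums to 1425/5 = 285.
From row 2, 285 − (75 + 33 + 51 + 84) gives (2,1) = 42.
Row 4 must total 285; the given cells sum to 204, so (4,3) = 81.
Row 5 must total 285; the given cells sum to 207, so (5,4) = 78.
From column 2, 285 − (75 + 24 + 63 + 87) gives (1,2) = 36.
Column 3 must total 285; the given cells sum to 216, so (1,3) = 69.
The remaining cell in main diagonal is (1,1) = 285 − 192 = 93.
Anti-diagonal needs 285; the known cells sum to 225, so (1,5) = 60.
Row 1 must total 285; the given cells sum to 258, so (1,4) = 27.
From column 1, 285 − (93 + 42 + 30 + 54) gives (3,1) = 66.
The remaining cell in column 4 is (3,4) = 285 − 195 = 90.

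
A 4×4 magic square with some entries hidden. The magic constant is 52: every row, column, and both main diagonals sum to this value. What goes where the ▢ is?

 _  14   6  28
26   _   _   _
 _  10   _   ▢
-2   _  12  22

0

Row 1 must total 52; the given cells sum to 48, so (1,1) = 4.
Using row 4: -2 + 12 + 22 + ? → (4,2) = 52 − 32 = 20.
The remaining cell in column 1 is (3,1) = 52 − 28 = 24.
Column 2 must total 52; the given cells sum to 44, so (2,2) = 8.
The remaining cell in main diagonal is (3,3) = 52 − 34 = 18.
Using anti-diagonal: 28 + 10 + (-2) + ? → (2,3) = 52 − 36 = 16.
From row 2, 52 − (26 + 8 + 16) gives (2,4) = 2.
Row 3 needs 52; the known cells sum to 52, so (3,4) = 0.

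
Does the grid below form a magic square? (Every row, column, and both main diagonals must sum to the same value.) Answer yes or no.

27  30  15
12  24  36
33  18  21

Row 1: 27 + 30 + 15 = 72.
Row 2: 12 + 24 + 36 = 72.
Row 3: 33 + 18 + 21 = 72.
Column 1: 27 + 12 + 33 = 72.
Column 2: 30 + 24 + 18 = 72.
Column 3: 15 + 36 + 21 = 72.
Main diagonal: 27 + 24 + 21 = 72.
Anti-diagonal: 15 + 24 + 33 = 72.
All lines sum to 72.

Yes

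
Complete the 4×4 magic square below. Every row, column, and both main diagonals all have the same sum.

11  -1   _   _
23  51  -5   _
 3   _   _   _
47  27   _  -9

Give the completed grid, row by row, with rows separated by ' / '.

Column 1 is already complete: 11 + 23 + 3 + 47 = 84, so that is the magic constant.
From row 2, 84 − (23 + 51 + (-5)) gives (2,4) = 15.
Row 4 needs 84; the known cells sum to 65, so (4,3) = 19.
Column 2 needs 84; the known cells sum to 77, so (3,2) = 7.
From main diagonal, 84 − (11 + 51 + (-9)) gives (3,3) = 31.
Anti-diagonal must total 84; the given cells sum to 49, so (1,4) = 35.
The remaining cell in row 1 is (1,3) = 84 − 45 = 39.
Row 3: 3 + 7 + 31 + ? = 84, so (3,4) = 43.

11 -1 39 35 / 23 51 -5 15 / 3 7 31 43 / 47 27 19 -9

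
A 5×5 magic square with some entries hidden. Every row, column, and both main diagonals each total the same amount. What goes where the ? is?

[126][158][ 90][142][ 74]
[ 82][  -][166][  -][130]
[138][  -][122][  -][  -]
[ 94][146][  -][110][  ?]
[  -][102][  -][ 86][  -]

Row 1 is complete and sums to 590; that is the magic constant.
The remaining cell in column 1 is (5,1) = 590 − 440 = 150.
Anti-diagonal must total 590; the given cells sum to 492, so (2,4) = 98.
Row 2 needs 590; the known cells sum to 476, so (2,2) = 114.
Column 2: 158 + 114 + 146 + 102 + ? = 590, so (3,2) = 70.
From column 4, 590 − (142 + 98 + 110 + 86) gives (3,4) = 154.
The remaining cell in main diagonal is (5,5) = 590 − 472 = 118.
From row 3, 590 − (138 + 70 + 122 + 154) gives (3,5) = 106.
Row 5 must total 590; the given cells sum to 456, so (5,3) = 134.
Using column 3: 90 + 166 + 122 + 134 + ? → (4,3) = 590 − 512 = 78.
From column 5, 590 − (74 + 130 + 106 + 118) gives (4,5) = 162.

162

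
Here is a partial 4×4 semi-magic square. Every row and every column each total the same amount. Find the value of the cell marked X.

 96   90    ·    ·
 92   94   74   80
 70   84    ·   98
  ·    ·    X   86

Row 2 is complete and sums to 340; that is the magic constant.
Row 3 must total 340; the given cells sum to 252, so (3,3) = 88.
Column 1 must total 340; the given cells sum to 258, so (4,1) = 82.
Column 2: 90 + 94 + 84 + ? = 340, so (4,2) = 72.
Column 4 needs 340; the known cells sum to 264, so (1,4) = 76.
Row 1 must total 340; the given cells sum to 262, so (1,3) = 78.
From row 4, 340 − (82 + 72 + 86) gives (4,3) = 100.

100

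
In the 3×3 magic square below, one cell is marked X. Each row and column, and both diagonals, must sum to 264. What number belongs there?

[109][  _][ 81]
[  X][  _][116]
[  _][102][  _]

60

From row 1, 264 − (109 + 81) gives (1,2) = 74.
The remaining cell in column 2 is (2,2) = 264 − 176 = 88.
Column 3: 81 + 116 + ? = 264, so (3,3) = 67.
From anti-diagonal, 264 − (81 + 88) gives (3,1) = 95.
From row 2, 264 − (88 + 116) gives (2,1) = 60.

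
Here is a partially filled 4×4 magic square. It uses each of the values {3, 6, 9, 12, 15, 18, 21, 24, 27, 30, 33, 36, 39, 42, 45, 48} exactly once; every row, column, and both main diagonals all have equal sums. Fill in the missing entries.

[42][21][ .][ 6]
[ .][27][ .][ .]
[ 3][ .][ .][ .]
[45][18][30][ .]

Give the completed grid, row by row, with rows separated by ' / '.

The 16 entries sum to 408, so each line sums to 408/4 = 102.
Using row 1: 42 + 21 + 6 + ? → (1,3) = 102 − 69 = 33.
Row 4 needs 102; the known cells sum to 93, so (4,4) = 9.
The remaining cell in column 1 is (2,1) = 102 − 90 = 12.
Using column 2: 21 + 27 + 18 + ? → (3,2) = 102 − 66 = 36.
Main diagonal must total 102; the given cells sum to 78, so (3,3) = 24.
The remaining cell in anti-diagonal is (2,3) = 102 − 87 = 15.
Row 2 needs 102; the known cells sum to 54, so (2,4) = 48.
From row 3, 102 − (3 + 36 + 24) gives (3,4) = 39.

42 21 33 6 / 12 27 15 48 / 3 36 24 39 / 45 18 30 9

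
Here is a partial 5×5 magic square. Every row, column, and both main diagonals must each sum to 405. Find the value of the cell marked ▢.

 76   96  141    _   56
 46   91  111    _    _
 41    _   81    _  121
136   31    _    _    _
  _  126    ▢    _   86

Using row 1: 76 + 96 + 141 + 56 + ? → (1,4) = 405 − 369 = 36.
Column 1 must total 405; the given cells sum to 299, so (5,1) = 106.
The remaining cell in column 2 is (3,2) = 405 − 344 = 61.
From main diagonal, 405 − (76 + 91 + 81 + 86) gives (4,4) = 71.
The remaining cell in anti-diagonal is (2,4) = 405 − 274 = 131.
From row 2, 405 − (46 + 91 + 111 + 131) gives (2,5) = 26.
Row 3 must total 405; the given cells sum to 304, so (3,4) = 101.
From column 4, 405 − (36 + 131 + 101 + 71) gives (5,4) = 66.
Column 5 must total 405; the given cells sum to 289, so (4,5) = 116.
Using row 4: 136 + 31 + 71 + 116 + ? → (4,3) = 405 − 354 = 51.
Using row 5: 106 + 126 + 66 + 86 + ? → (5,3) = 405 − 384 = 21.

21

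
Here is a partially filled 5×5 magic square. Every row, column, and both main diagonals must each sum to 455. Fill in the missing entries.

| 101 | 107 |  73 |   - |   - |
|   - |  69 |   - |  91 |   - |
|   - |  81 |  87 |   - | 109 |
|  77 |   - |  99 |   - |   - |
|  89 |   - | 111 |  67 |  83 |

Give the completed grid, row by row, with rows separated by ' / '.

Using row 5: 89 + 111 + 67 + 83 + ? → (5,2) = 455 − 350 = 105.
From column 2, 455 − (107 + 69 + 81 + 105) gives (4,2) = 93.
Column 3 must total 455; the given cells sum to 370, so (2,3) = 85.
Using main diagonal: 101 + 69 + 87 + 83 + ? → (4,4) = 455 − 340 = 115.
Anti-diagonal needs 455; the known cells sum to 360, so (1,5) = 95.
The remaining cell in row 1 is (1,4) = 455 − 376 = 79.
Row 4 must total 455; the given cells sum to 384, so (4,5) = 71.
The remaining cell in column 4 is (3,4) = 455 − 352 = 103.
From column 5, 455 − (95 + 109 + 71 + 83) gives (2,5) = 97.
Using row 2: 69 + 85 + 91 + 97 + ? → (2,1) = 455 − 342 = 113.
Using row 3: 81 + 87 + 103 + 109 + ? → (3,1) = 455 − 380 = 75.

101 107 73 79 95 / 113 69 85 91 97 / 75 81 87 103 109 / 77 93 99 115 71 / 89 105 111 67 83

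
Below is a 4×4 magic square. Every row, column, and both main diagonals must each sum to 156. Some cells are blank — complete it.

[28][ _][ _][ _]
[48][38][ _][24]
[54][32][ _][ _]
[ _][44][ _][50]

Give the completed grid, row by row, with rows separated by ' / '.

The remaining cell in row 2 is (2,3) = 156 − 110 = 46.
Column 1 needs 156; the known cells sum to 130, so (4,1) = 26.
Column 2 must total 156; the given cells sum to 114, so (1,2) = 42.
The remaining cell in main diagonal is (3,3) = 156 − 116 = 40.
Anti-diagonal: 46 + 32 + 26 + ? = 156, so (1,4) = 52.
Row 1: 28 + 42 + 52 + ? = 156, so (1,3) = 34.
Using row 3: 54 + 32 + 40 + ? → (3,4) = 156 − 126 = 30.
Row 4: 26 + 44 + 50 + ? = 156, so (4,3) = 36.

28 42 34 52 / 48 38 46 24 / 54 32 40 30 / 26 44 36 50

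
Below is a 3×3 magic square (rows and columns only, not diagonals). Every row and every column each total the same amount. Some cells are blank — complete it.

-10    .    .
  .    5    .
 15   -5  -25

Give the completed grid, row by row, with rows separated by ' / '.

-10 -15 10 / -20 5 0 / 15 -5 -25

Row 3 is already complete: 15 + -5 + -25 = -15, so that is the magic constant.
From column 1, -15 − (-10 + 15) gives (2,1) = -20.
Column 2: 5 + (-5) + ? = -15, so (1,2) = -15.
From row 1, -15 − (-10 + (-15)) gives (1,3) = 10.
Row 2: -20 + 5 + ? = -15, so (2,3) = 0.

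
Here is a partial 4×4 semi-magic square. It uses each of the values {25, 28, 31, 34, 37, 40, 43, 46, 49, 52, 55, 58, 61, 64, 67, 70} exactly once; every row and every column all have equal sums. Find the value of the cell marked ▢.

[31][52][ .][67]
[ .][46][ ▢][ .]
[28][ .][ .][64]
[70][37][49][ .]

The 16 entries sum to 760, so each line sums to 760/4 = 190.
Using row 1: 31 + 52 + 67 + ? → (1,3) = 190 − 150 = 40.
Using row 4: 70 + 37 + 49 + ? → (4,4) = 190 − 156 = 34.
Column 1 must total 190; the given cells sum to 129, so (2,1) = 61.
From column 2, 190 − (52 + 46 + 37) gives (3,2) = 55.
Column 4: 67 + 64 + 34 + ? = 190, so (2,4) = 25.
From row 2, 190 − (61 + 46 + 25) gives (2,3) = 58.

58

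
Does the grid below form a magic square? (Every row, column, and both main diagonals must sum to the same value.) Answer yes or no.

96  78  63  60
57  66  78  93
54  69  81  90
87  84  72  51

Row 1: 96 + 78 + 63 + 60 = 297.
Row 2: 57 + 66 + 78 + 93 = 294.
Row 3: 54 + 69 + 81 + 90 = 294.
Row 4: 87 + 84 + 72 + 51 = 294.
Column 1: 96 + 57 + 54 + 87 = 294.
Column 2: 78 + 66 + 69 + 84 = 297.
Column 3: 63 + 78 + 81 + 72 = 294.
Column 4: 60 + 93 + 90 + 51 = 294.
Main diagonal: 96 + 66 + 81 + 51 = 294.
Anti-diagonal: 60 + 78 + 69 + 87 = 294.

No — row 2 sums to 294 but row 1 sums to 297.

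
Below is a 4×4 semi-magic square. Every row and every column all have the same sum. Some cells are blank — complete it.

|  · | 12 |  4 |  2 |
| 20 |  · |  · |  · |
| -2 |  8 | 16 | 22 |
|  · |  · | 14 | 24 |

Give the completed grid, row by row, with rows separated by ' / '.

Row 3 is already complete: -2 + 8 + 16 + 22 = 44, so that is the magic constant.
Using row 1: 12 + 4 + 2 + ? → (1,1) = 44 − 18 = 26.
Using column 1: 26 + 20 + (-2) + ? → (4,1) = 44 − 44 = 0.
Column 3 must total 44; the given cells sum to 34, so (2,3) = 10.
From column 4, 44 − (2 + 22 + 24) gives (2,4) = -4.
Row 2 must total 44; the given cells sum to 26, so (2,2) = 18.
Row 4: 0 + 14 + 24 + ? = 44, so (4,2) = 6.

26 12 4 2 / 20 18 10 -4 / -2 8 16 22 / 0 6 14 24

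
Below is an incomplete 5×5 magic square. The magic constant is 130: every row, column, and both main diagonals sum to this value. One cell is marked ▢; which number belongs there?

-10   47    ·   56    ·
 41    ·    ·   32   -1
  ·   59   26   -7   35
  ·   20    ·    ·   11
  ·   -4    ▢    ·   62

38

Using row 3: 59 + 26 + (-7) + 35 + ? → (3,1) = 130 − 113 = 17.
Column 2: 47 + 59 + 20 + (-4) + ? = 130, so (2,2) = 8.
Column 5 must total 130; the given cells sum to 107, so (1,5) = 23.
Using main diagonal: -10 + 8 + 26 + 62 + ? → (4,4) = 130 − 86 = 44.
The remaining cell in anti-diagonal is (5,1) = 130 − 101 = 29.
Using row 1: -10 + 47 + 56 + 23 + ? → (1,3) = 130 − 116 = 14.
Row 2: 41 + 8 + 32 + (-1) + ? = 130, so (2,3) = 50.
The remaining cell in column 1 is (4,1) = 130 − 77 = 53.
The remaining cell in column 4 is (5,4) = 130 − 125 = 5.
The remaining cell in row 4 is (4,3) = 130 − 128 = 2.
From row 5, 130 − (29 + (-4) + 5 + 62) gives (5,3) = 38.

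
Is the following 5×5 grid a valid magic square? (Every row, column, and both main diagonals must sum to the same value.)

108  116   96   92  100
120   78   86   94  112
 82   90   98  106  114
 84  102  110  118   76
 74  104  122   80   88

No — column 3 sums to 512 but column 4 sums to 490.

Row 1: 108 + 116 + 96 + 92 + 100 = 512.
Row 2: 120 + 78 + 86 + 94 + 112 = 490.
Row 3: 82 + 90 + 98 + 106 + 114 = 490.
Row 4: 84 + 102 + 110 + 118 + 76 = 490.
Row 5: 74 + 104 + 122 + 80 + 88 = 468.
Column 1: 108 + 120 + 82 + 84 + 74 = 468.
Column 2: 116 + 78 + 90 + 102 + 104 = 490.
Column 3: 96 + 86 + 98 + 110 + 122 = 512.
Column 4: 92 + 94 + 106 + 118 + 80 = 490.
Column 5: 100 + 112 + 114 + 76 + 88 = 490.
Main diagonal: 108 + 78 + 98 + 118 + 88 = 490.
Anti-diagonal: 100 + 94 + 98 + 102 + 74 = 468.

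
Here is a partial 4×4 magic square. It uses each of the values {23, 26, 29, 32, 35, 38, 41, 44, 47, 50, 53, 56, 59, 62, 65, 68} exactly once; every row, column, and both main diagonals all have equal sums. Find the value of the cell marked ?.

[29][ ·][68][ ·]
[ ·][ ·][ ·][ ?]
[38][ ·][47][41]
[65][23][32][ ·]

The 16 entries sum to 728, so each line sums to 728/4 = 182.
From row 3, 182 − (38 + 47 + 41) gives (3,2) = 56.
Row 4 must total 182; the given cells sum to 120, so (4,4) = 62.
From column 1, 182 − (29 + 38 + 65) gives (2,1) = 50.
Column 3 needs 182; the known cells sum to 147, so (2,3) = 35.
The remaining cell in main diagonal is (2,2) = 182 − 138 = 44.
The remaining cell in anti-diagonal is (1,4) = 182 − 156 = 26.
The remaining cell in row 1 is (1,2) = 182 − 123 = 59.
Row 2: 50 + 44 + 35 + ? = 182, so (2,4) = 53.

53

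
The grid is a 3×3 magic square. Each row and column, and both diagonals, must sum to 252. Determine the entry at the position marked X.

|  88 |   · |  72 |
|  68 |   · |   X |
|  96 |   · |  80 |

100

Row 1: 88 + 72 + ? = 252, so (1,2) = 92.
From row 3, 252 − (96 + 80) gives (3,2) = 76.
The remaining cell in column 2 is (2,2) = 252 − 168 = 84.
Column 3 must total 252; the given cells sum to 152, so (2,3) = 100.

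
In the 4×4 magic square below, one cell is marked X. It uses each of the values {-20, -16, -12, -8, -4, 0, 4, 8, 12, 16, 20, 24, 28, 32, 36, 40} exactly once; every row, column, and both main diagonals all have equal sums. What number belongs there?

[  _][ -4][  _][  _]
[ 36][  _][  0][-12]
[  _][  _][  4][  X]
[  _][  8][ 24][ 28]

-16

The 16 entries sum to 160, so each line sums to 160/4 = 40.
Row 2 must total 40; the given cells sum to 24, so (2,2) = 16.
Row 4 must total 40; the given cells sum to 60, so (4,1) = -20.
The remaining cell in column 2 is (3,2) = 40 − 20 = 20.
Column 3 needs 40; the known cells sum to 28, so (1,3) = 12.
The remaining cell in main diagonal is (1,1) = 40 − 48 = -8.
Using anti-diagonal: 0 + 20 + (-20) + ? → (1,4) = 40 − 0 = 40.
Using column 1: -8 + 36 + (-20) + ? → (3,1) = 40 − 8 = 32.
Column 4 must total 40; the given cells sum to 56, so (3,4) = -16.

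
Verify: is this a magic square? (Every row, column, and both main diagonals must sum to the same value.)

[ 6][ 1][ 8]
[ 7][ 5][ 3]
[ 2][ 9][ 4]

Row 1: 6 + 1 + 8 = 15.
Row 2: 7 + 5 + 3 = 15.
Row 3: 2 + 9 + 4 = 15.
Column 1: 6 + 7 + 2 = 15.
Column 2: 1 + 5 + 9 = 15.
Column 3: 8 + 3 + 4 = 15.
Main diagonal: 6 + 5 + 4 = 15.
Anti-diagonal: 8 + 5 + 2 = 15.
All lines sum to 15.

Yes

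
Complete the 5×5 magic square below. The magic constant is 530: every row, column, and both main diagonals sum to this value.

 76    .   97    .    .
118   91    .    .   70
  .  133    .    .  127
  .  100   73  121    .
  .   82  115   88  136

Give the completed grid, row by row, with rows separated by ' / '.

Row 5 must total 530; the given cells sum to 421, so (5,1) = 109.
Column 2 must total 530; the given cells sum to 406, so (1,2) = 124.
Main diagonal: 76 + 91 + 121 + 136 + ? = 530, so (3,3) = 106.
Column 3 needs 530; the known cells sum to 391, so (2,3) = 139.
Row 2 needs 530; the known cells sum to 418, so (2,4) = 112.
Anti-diagonal needs 530; the known cells sum to 427, so (1,5) = 103.
Row 1 needs 530; the known cells sum to 400, so (1,4) = 130.
Column 4 must total 530; the given cells sum to 451, so (3,4) = 79.
From column 5, 530 − (103 + 70 + 127 + 136) gives (4,5) = 94.
Using row 3: 133 + 106 + 79 + 127 + ? → (3,1) = 530 − 445 = 85.
From row 4, 530 − (100 + 73 + 121 + 94) gives (4,1) = 142.

76 124 97 130 103 / 118 91 139 112 70 / 85 133 106 79 127 / 142 100 73 121 94 / 109 82 115 88 136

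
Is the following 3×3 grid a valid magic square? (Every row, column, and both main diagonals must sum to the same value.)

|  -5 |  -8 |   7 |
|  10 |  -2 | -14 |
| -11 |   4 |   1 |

Yes

Row 1: -5 + (-8) + 7 = -6.
Row 2: 10 + (-2) + (-14) = -6.
Row 3: -11 + 4 + 1 = -6.
Column 1: -5 + 10 + (-11) = -6.
Column 2: -8 + (-2) + 4 = -6.
Column 3: 7 + (-14) + 1 = -6.
Main diagonal: -5 + (-2) + 1 = -6.
Anti-diagonal: 7 + (-2) + (-11) = -6.
All lines sum to -6.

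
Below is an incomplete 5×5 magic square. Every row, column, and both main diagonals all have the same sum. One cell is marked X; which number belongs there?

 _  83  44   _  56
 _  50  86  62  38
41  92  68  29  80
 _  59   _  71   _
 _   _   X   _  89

Row 3 is complete and sums to 310; that is the magic constant.
The remaining cell in row 2 is (2,1) = 310 − 236 = 74.
The remaining cell in column 2 is (5,2) = 310 − 284 = 26.
The remaining cell in column 5 is (4,5) = 310 − 263 = 47.
The remaining cell in main diagonal is (1,1) = 310 − 278 = 32.
From anti-diagonal, 310 − (56 + 62 + 68 + 59) gives (5,1) = 65.
Row 1: 32 + 83 + 44 + 56 + ? = 310, so (1,4) = 95.
Column 1: 32 + 74 + 41 + 65 + ? = 310, so (4,1) = 98.
Column 4 must total 310; the given cells sum to 257, so (5,4) = 53.
From row 4, 310 − (98 + 59 + 71 + 47) gives (4,3) = 35.
Row 5: 65 + 26 + 53 + 89 + ? = 310, so (5,3) = 77.

77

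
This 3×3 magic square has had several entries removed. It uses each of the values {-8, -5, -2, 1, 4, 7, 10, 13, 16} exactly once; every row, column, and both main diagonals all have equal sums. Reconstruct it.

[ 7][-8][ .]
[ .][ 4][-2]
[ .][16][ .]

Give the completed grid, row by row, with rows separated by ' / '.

The 9 entries sum to 36, so each line sums to 36/3 = 12.
From row 1, 12 − (7 + (-8)) gives (1,3) = 13.
Row 2 must total 12; the given cells sum to 2, so (2,1) = 10.
Using column 1: 7 + 10 + ? → (3,1) = 12 − 17 = -5.
Column 3 must total 12; the given cells sum to 11, so (3,3) = 1.

7 -8 13 / 10 4 -2 / -5 16 1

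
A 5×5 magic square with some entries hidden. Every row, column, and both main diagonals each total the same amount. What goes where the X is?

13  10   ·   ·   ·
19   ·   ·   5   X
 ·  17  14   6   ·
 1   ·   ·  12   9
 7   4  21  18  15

Row 5 is complete and sums to 65; that is the magic constant.
Column 1 needs 65; the known cells sum to 40, so (3,1) = 25.
Using column 4: 5 + 6 + 12 + 18 + ? → (1,4) = 65 − 41 = 24.
From main diagonal, 65 − (13 + 14 + 12 + 15) gives (2,2) = 11.
Using row 3: 25 + 17 + 14 + 6 + ? → (3,5) = 65 − 62 = 3.
From column 2, 65 − (10 + 11 + 17 + 4) gives (4,2) = 23.
Using anti-diagonal: 5 + 14 + 23 + 7 + ? → (1,5) = 65 − 49 = 16.
Row 1 needs 65; the known cells sum to 63, so (1,3) = 2.
From row 4, 65 − (1 + 23 + 12 + 9) gives (4,3) = 20.
From column 3, 65 − (2 + 14 + 20 + 21) gives (2,3) = 8.
Column 5 must total 65; the given cells sum to 43, so (2,5) = 22.

22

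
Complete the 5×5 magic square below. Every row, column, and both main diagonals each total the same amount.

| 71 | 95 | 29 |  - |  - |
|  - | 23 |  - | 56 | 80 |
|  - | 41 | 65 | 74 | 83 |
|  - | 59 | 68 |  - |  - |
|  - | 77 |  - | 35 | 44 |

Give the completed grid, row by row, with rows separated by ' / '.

Column 2 is already complete: 95 + 23 + 41 + 59 + 77 = 295, so that is the magic constant.
Row 3 needs 295; the known cells sum to 263, so (3,1) = 32.
The remaining cell in main diagonal is (4,4) = 295 − 203 = 92.
Column 4 must total 295; the given cells sum to 257, so (1,4) = 38.
Row 1 must total 295; the given cells sum to 233, so (1,5) = 62.
From column 5, 295 − (62 + 80 + 83 + 44) gives (4,5) = 26.
Anti-diagonal needs 295; the known cells sum to 242, so (5,1) = 53.
Using row 4: 59 + 68 + 92 + 26 + ? → (4,1) = 295 − 245 = 50.
The remaining cell in row 5 is (5,3) = 295 − 209 = 86.
From column 1, 295 − (71 + 32 + 50 + 53) gives (2,1) = 89.
The remaining cell in column 3 is (2,3) = 295 − 248 = 47.

71 95 29 38 62 / 89 23 47 56 80 / 32 41 65 74 83 / 50 59 68 92 26 / 53 77 86 35 44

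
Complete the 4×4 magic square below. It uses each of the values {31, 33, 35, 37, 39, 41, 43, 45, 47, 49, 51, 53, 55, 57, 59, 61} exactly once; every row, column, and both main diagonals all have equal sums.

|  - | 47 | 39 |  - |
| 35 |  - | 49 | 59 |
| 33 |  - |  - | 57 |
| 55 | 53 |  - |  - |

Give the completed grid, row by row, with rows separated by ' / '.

61 47 39 37 / 35 41 49 59 / 33 43 51 57 / 55 53 45 31

The 16 entries sum to 736, so each line sums to 736/4 = 184.
Row 2: 35 + 49 + 59 + ? = 184, so (2,2) = 41.
From column 1, 184 − (35 + 33 + 55) gives (1,1) = 61.
From column 2, 184 − (47 + 41 + 53) gives (3,2) = 43.
The remaining cell in anti-diagonal is (1,4) = 184 − 147 = 37.
Row 3 must total 184; the given cells sum to 133, so (3,3) = 51.
From column 3, 184 − (39 + 49 + 51) gives (4,3) = 45.
Column 4: 37 + 59 + 57 + ? = 184, so (4,4) = 31.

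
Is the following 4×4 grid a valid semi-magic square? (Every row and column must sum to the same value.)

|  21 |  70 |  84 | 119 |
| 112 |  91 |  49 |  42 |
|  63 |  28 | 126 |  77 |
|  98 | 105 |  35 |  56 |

Row 1: 21 + 70 + 84 + 119 = 294.
Row 2: 112 + 91 + 49 + 42 = 294.
Row 3: 63 + 28 + 126 + 77 = 294.
Row 4: 98 + 105 + 35 + 56 = 294.
Column 1: 21 + 112 + 63 + 98 = 294.
Column 2: 70 + 91 + 28 + 105 = 294.
Column 3: 84 + 49 + 126 + 35 = 294.
Column 4: 119 + 42 + 77 + 56 = 294.
All lines sum to 294.

Yes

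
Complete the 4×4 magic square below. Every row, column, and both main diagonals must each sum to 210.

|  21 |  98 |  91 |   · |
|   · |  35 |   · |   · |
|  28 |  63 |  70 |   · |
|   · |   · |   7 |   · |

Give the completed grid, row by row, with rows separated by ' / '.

21 98 91 0 / 56 35 42 77 / 28 63 70 49 / 105 14 7 84

The remaining cell in row 1 is (1,4) = 210 − 210 = 0.
Row 3: 28 + 63 + 70 + ? = 210, so (3,4) = 49.
Column 2 must total 210; the given cells sum to 196, so (4,2) = 14.
From column 3, 210 − (91 + 70 + 7) gives (2,3) = 42.
Main diagonal needs 210; the known cells sum to 126, so (4,4) = 84.
From anti-diagonal, 210 − (0 + 42 + 63) gives (4,1) = 105.
Column 1 needs 210; the known cells sum to 154, so (2,1) = 56.
Using column 4: 0 + 49 + 84 + ? → (2,4) = 210 − 133 = 77.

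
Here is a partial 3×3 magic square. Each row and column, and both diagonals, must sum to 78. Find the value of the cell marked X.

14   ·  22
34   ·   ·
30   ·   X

From row 1, 78 − (14 + 22) gives (1,2) = 42.
Anti-diagonal must total 78; the given cells sum to 52, so (2,2) = 26.
Row 2 must total 78; the given cells sum to 60, so (2,3) = 18.
From column 2, 78 − (42 + 26) gives (3,2) = 10.
From column 3, 78 − (22 + 18) gives (3,3) = 38.

38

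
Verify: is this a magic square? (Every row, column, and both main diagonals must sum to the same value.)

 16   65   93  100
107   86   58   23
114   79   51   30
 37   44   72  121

Yes

Row 1: 16 + 65 + 93 + 100 = 274.
Row 2: 107 + 86 + 58 + 23 = 274.
Row 3: 114 + 79 + 51 + 30 = 274.
Row 4: 37 + 44 + 72 + 121 = 274.
Column 1: 16 + 107 + 114 + 37 = 274.
Column 2: 65 + 86 + 79 + 44 = 274.
Column 3: 93 + 58 + 51 + 72 = 274.
Column 4: 100 + 23 + 30 + 121 = 274.
Main diagonal: 16 + 86 + 51 + 121 = 274.
Anti-diagonal: 100 + 58 + 79 + 37 = 274.
All lines sum to 274.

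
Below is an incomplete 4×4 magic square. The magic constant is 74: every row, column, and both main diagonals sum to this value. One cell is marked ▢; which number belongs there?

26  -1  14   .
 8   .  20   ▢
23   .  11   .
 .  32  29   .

Using row 1: 26 + (-1) + 14 + ? → (1,4) = 74 − 39 = 35.
Column 1: 26 + 8 + 23 + ? = 74, so (4,1) = 17.
Anti-diagonal: 35 + 20 + 17 + ? = 74, so (3,2) = 2.
The remaining cell in row 3 is (3,4) = 74 − 36 = 38.
Row 4 must total 74; the given cells sum to 78, so (4,4) = -4.
Column 2 needs 74; the known cells sum to 33, so (2,2) = 41.
From column 4, 74 − (35 + 38 + (-4)) gives (2,4) = 5.

5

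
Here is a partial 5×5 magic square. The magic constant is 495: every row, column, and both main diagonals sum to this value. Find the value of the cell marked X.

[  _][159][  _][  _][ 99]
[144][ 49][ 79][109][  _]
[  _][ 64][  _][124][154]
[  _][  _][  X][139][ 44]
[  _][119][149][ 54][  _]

134

Using row 2: 144 + 49 + 79 + 109 + ? → (2,5) = 495 − 381 = 114.
Column 2 must total 495; the given cells sum to 391, so (4,2) = 104.
Using column 4: 109 + 124 + 139 + 54 + ? → (1,4) = 495 − 426 = 69.
Column 5: 99 + 114 + 154 + 44 + ? = 495, so (5,5) = 84.
The remaining cell in row 5 is (5,1) = 495 − 406 = 89.
From anti-diagonal, 495 − (99 + 109 + 104 + 89) gives (3,3) = 94.
The remaining cell in row 3 is (3,1) = 495 − 436 = 59.
Using main diagonal: 49 + 94 + 139 + 84 + ? → (1,1) = 495 − 366 = 129.
Row 1 needs 495; the known cells sum to 456, so (1,3) = 39.
The remaining cell in column 1 is (4,1) = 495 − 421 = 74.
Column 3 needs 495; the known cells sum to 361, so (4,3) = 134.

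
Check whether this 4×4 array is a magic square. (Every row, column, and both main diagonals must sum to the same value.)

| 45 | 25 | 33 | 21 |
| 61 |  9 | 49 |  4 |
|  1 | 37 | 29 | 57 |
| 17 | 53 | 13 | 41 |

No — row 3 sums to 124 but row 2 sums to 123.

Row 1: 45 + 25 + 33 + 21 = 124.
Row 2: 61 + 9 + 49 + 4 = 123.
Row 3: 1 + 37 + 29 + 57 = 124.
Row 4: 17 + 53 + 13 + 41 = 124.
Column 1: 45 + 61 + 1 + 17 = 124.
Column 2: 25 + 9 + 37 + 53 = 124.
Column 3: 33 + 49 + 29 + 13 = 124.
Column 4: 21 + 4 + 57 + 41 = 123.
Main diagonal: 45 + 9 + 29 + 41 = 124.
Anti-diagonal: 21 + 49 + 37 + 17 = 124.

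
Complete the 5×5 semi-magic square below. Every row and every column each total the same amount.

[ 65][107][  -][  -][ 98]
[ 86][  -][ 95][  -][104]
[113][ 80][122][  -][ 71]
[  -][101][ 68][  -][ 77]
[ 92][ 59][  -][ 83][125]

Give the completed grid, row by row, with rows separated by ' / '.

65 107 74 131 98 / 86 128 95 62 104 / 113 80 122 89 71 / 119 101 68 110 77 / 92 59 116 83 125

Column 5 is already complete: 98 + 104 + 71 + 77 + 125 = 475, so that is the magic constant.
Row 3 must total 475; the given cells sum to 386, so (3,4) = 89.
Row 5 must total 475; the given cells sum to 359, so (5,3) = 116.
From column 1, 475 − (65 + 86 + 113 + 92) gives (4,1) = 119.
The remaining cell in column 2 is (2,2) = 475 − 347 = 128.
Using column 3: 95 + 122 + 68 + 116 + ? → (1,3) = 475 − 401 = 74.
Row 1 needs 475; the known cells sum to 344, so (1,4) = 131.
Row 2 needs 475; the known cells sum to 413, so (2,4) = 62.
From row 4, 475 − (119 + 101 + 68 + 77) gives (4,4) = 110.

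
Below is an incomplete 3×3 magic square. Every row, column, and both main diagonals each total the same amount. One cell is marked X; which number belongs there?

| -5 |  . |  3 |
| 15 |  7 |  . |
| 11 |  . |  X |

Column 1 is complete and sums to 21; that is the magic constant.
Row 1 must total 21; the given cells sum to -2, so (1,2) = 23.
Row 2: 15 + 7 + ? = 21, so (2,3) = -1.
Column 2 needs 21; the known cells sum to 30, so (3,2) = -9.
Column 3: 3 + (-1) + ? = 21, so (3,3) = 19.

19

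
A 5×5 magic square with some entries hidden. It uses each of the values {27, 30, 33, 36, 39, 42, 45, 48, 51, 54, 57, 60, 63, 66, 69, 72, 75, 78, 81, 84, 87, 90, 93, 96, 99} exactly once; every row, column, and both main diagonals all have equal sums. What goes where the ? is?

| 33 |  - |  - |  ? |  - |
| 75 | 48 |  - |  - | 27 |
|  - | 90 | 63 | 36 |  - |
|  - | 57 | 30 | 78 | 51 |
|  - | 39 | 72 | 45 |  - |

87

The 25 entries sum to 1575, so each line sums to 1575/5 = 315.
The remaining cell in row 4 is (4,1) = 315 − 216 = 99.
Column 2 needs 315; the known cells sum to 234, so (1,2) = 81.
Main diagonal must total 315; the given cells sum to 222, so (5,5) = 93.
Row 5 must total 315; the given cells sum to 249, so (5,1) = 66.
Column 1: 33 + 75 + 99 + 66 + ? = 315, so (3,1) = 42.
The remaining cell in row 3 is (3,5) = 315 − 231 = 84.
Column 5: 27 + 84 + 51 + 93 + ? = 315, so (1,5) = 60.
Anti-diagonal must total 315; the given cells sum to 246, so (2,4) = 69.
From row 2, 315 − (75 + 48 + 69 + 27) gives (2,3) = 96.
Column 3: 96 + 63 + 30 + 72 + ? = 315, so (1,3) = 54.
Using column 4: 69 + 36 + 78 + 45 + ? → (1,4) = 315 − 228 = 87.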